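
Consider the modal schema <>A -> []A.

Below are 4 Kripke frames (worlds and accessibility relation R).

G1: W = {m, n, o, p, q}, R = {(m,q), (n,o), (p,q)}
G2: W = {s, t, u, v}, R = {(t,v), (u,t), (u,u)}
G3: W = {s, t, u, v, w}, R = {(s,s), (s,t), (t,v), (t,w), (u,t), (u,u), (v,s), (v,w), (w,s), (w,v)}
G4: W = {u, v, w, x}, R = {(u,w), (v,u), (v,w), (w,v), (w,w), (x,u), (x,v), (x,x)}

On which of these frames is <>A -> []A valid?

This is the axiom for partial functionality; its first-order frame correspondent is forall x forall y forall z (Rxy & Rxz -> y = z).
G1: holds.
G2: fails — u sees both t and u.
G3: fails — s sees both s and t.
G4: fails — v sees both u and w.
Valid on: G1.

G1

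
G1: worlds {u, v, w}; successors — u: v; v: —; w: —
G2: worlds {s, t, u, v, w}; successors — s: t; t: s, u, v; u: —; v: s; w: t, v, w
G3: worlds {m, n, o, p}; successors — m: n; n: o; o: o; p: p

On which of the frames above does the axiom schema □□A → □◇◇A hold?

G3

The schema corresponds to a generalized confluence (Geach) condition: ∀x ∀z (xRz → ∃w (xR²w ∧ zR²w)).
G1: fails — uRv but no t with uR²t and vR²t.
G2: fails — tRu but no w* with tR²w* and uR²w*.
G3: satisfies the condition.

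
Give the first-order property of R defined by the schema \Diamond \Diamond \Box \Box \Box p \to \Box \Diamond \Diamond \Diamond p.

This is a Sahlqvist (Geach-type) schema ◇^2□^3p → □^1◇^3p.
First-order correspondent: \forall x \forall y \forall z ((x R^2 y \wedge xRz) \to \exists w (y R^3 w \wedge z R^3 w)).

\forall x \forall y \forall z ((x R^2 y \wedge xRz) \to \exists w (y R^3 w \wedge z R^3 w))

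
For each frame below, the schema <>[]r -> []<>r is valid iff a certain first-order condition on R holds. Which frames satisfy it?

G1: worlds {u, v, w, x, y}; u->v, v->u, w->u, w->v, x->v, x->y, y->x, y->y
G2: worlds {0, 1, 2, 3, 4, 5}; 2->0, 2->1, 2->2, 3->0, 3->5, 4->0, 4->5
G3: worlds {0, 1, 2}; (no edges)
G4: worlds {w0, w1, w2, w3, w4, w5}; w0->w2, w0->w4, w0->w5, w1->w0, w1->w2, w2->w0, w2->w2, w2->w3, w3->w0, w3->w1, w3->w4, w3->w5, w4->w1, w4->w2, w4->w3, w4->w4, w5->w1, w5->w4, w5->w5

G3

The schema corresponds to convergence: forall x forall y forall z (Rxy & Rxz -> exists w (Ryw & Rzw)).
G1: fails — Rwu and Rwv but u and v have no common successor.
G2: fails — R20 and R20 but 0 and 0 have no common successor.
G3: condition met.
G4: fails — Rw0w5 and Rw0w2 but w5 and w2 have no common successor.
Valid on: G3.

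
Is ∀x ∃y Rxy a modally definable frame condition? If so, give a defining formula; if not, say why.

The condition is seriality. A defining modal formula is □p → ◇p.
Suppose □p→◇p is valid. At any x set V(p)=W. Then □p at x, so ◇p at x, so x has a successor.

Yes — defined by □p → ◇p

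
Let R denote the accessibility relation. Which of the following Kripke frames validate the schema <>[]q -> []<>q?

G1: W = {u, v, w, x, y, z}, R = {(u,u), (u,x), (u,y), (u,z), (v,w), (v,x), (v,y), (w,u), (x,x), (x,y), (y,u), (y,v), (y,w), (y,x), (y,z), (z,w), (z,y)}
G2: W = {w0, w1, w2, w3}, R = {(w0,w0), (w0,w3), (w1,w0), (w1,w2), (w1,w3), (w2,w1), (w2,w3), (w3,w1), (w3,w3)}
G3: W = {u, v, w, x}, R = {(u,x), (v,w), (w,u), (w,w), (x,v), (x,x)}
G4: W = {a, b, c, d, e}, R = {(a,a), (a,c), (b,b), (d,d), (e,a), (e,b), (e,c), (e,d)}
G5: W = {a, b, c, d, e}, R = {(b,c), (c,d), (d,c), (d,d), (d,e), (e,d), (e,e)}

G2, G5

This is the axiom for convergence; its first-order frame correspondent is forall x forall y forall z (Rxy & Rxz -> exists w (Ryw & Rzw)).
G1: fails — Rvw and Rvx but w and x have no common successor.
G2: condition met.
G3: fails — Rww and Rwu but w and u have no common successor.
G4: fails — Raa and Rac but a and c have no common successor.
G5: condition met.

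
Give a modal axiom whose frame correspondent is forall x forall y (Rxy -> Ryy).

A defining formula is □(□ψ → ψ) (the T□ axiom).
Suppose □(□ψ→ψ) is valid. Take Rxy and set V(ψ)={w : Ryw}. Then at y, □ψ holds; since □(□ψ→ψ) at x, □ψ→ψ at y, so ψ at y, i.e. Ryy.

□(□ψ → ψ)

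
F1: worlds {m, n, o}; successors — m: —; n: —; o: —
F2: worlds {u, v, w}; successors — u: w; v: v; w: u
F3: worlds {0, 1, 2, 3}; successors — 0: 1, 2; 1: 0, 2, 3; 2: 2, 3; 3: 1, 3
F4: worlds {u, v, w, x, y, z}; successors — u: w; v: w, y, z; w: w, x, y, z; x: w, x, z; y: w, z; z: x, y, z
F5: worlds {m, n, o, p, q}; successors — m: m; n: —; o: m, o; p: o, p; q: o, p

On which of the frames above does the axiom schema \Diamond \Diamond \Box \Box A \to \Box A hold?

The schema corresponds to a generalized confluence (Geach) condition: \forall x \forall y \forall z ((x R^2 y \wedge xRz) \to \exists w (y R^2 w \wedge z = w)).
F1: holds.
F2: fails — uR²u, uRw but no t with uR²t and w=t.
F3: fails — 0R²0, 0R1 but no w with 0R²w and 1=w.
F4: holds.
F5: fails — oR²m, oRo but no w with mR²w and o=w.
Valid on: F1, F4.

F1, F4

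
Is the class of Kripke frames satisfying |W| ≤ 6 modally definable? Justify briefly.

No

If a class were modally definable it would be closed under disjoint unions (Goldblatt–Thomason).
Any modal formula valid on each of 7 disjoint one-world frames is valid on their disjoint union (validity is preserved under disjoint unions). Each one-world frame has |W|=1≤6, but the union has |W|=7.
So the class is not modally definable.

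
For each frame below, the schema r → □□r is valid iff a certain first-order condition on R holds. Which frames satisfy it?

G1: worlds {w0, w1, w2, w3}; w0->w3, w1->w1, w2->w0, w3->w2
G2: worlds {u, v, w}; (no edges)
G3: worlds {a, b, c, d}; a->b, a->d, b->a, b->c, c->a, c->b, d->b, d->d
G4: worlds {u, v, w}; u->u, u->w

G2

This is the axiom for a generalized confluence (Geach) condition; its first-order frame correspondent is ∀x ∀z (xR²z → ∃w (x = w ∧ z = w)).
G1: fails — w0R²w2 but w0 ≠ w2.
G2: ✓.
G3: fails — aR²b but a ≠ b.
G4: fails — uR²w but u ≠ w.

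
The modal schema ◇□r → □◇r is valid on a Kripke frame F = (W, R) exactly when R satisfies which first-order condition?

Suppose ◇□r→□◇r is valid. Take Rxy, Rxz and set V(r)={w : Ryw}. Then □r at y so ◇□r at x, so □◇r at x, so ◇r at z, giving w with Rzw and Ryw.

convergence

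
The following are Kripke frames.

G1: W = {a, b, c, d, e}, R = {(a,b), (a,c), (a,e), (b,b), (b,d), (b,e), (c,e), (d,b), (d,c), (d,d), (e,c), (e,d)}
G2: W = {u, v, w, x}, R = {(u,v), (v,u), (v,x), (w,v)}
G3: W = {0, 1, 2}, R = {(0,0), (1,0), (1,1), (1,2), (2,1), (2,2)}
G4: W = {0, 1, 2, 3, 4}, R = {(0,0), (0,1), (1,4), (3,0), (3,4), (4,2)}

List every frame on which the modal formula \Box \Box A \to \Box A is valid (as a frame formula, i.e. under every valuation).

This is the axiom for density; its first-order frame correspondent is \forall x \forall y (Rxy \to \exists z (Rxz \wedge Rzy)).
G1: fails — Rce but no z with Rcz and Rze.
G2: fails — Ruv but no z with Ruz and Rzv.
G3: holds.
G4: fails — R34 but no z with R3z and Rz4.

G3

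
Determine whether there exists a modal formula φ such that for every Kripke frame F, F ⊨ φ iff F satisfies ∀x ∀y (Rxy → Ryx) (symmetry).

Yes — defined by p → □◇p

The condition is symmetry. A defining modal formula is p → □◇p.
Suppose p→□◇p is valid. Take Rxy and set V(p)={x}. Then p at x, so □◇p at x, so ◇p at y, so some z with Ryz has p; z=x, i.e. Ryx.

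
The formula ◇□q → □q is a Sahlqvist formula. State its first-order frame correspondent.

Replacing q by ¬q and contraposing gives the equivalent schema ◇q → □◇q.
Suppose ◇q→□◇q is valid. Take Rxy, Rxz and set V(q)={y}. Then ◇q at x, so □◇q at x, so ◇q at z, so some w with Rzw has q; w=y, i.e. Rzy. By symmetry of the argument, Ryz.

the Euclidean property: ∀x ∀y ∀z (Rxy ∧ Rxz → Ryz)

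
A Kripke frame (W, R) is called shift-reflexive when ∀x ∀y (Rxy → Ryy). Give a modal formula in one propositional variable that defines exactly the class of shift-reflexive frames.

□(□q → q)

This is shift-reflexivity; the standard corresponding axiom is T□: □(□q → q).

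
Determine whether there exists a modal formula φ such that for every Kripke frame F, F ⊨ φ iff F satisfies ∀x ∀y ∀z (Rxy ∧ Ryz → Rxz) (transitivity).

Yes — defined by □q → □□q

This is a Sahlqvist condition; the 4 axiom □q → □□q defines it.
Suppose □q→□□q is valid. Take Rxy, Ryz and set V(q)={w : Rxw}. Then □q at x, so □□q at x, so □q at y, so q at z, i.e. Rxz.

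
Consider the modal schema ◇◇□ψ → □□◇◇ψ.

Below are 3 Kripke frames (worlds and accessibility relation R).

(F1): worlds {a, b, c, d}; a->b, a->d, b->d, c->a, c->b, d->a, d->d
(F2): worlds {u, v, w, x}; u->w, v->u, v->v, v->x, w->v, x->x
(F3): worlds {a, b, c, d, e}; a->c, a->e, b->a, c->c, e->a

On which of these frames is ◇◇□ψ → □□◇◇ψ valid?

The schema corresponds to a generalized confluence (Geach) condition: ∀x ∀y ∀z ((xR²y ∧ xR²z) → ∃w (yRw ∧ zR²w)).
(F1): ✓.
(F2): fails — vR²u, vR²u but no t with uRt and uR²t.
(F3): fails — bR²e, bR²c but no w with eRw and cR²w.

(F1)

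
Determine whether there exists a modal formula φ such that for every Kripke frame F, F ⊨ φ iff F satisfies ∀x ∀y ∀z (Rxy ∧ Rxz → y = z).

The condition is partial functionality. A defining modal formula is ◇r → □r.
Suppose ◇r→□r is valid. Take Rxy, Rxz and set V(r)={y}. Then ◇r at x, so □r at x, so r at z, i.e. z=y.

Definable; ◇r → □r defines it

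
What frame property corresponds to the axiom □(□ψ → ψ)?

Suppose □(□ψ→ψ) is valid. Take Rxy and set V(ψ)={w : Ryw}. Then at y, □ψ holds; since □(□ψ→ψ) at x, □ψ→ψ at y, so ψ at y, i.e. Ryy.
The converse is a direct semantic check.
Frame condition: ∀x ∀y (Rxy → Ryy).

shift-reflexivity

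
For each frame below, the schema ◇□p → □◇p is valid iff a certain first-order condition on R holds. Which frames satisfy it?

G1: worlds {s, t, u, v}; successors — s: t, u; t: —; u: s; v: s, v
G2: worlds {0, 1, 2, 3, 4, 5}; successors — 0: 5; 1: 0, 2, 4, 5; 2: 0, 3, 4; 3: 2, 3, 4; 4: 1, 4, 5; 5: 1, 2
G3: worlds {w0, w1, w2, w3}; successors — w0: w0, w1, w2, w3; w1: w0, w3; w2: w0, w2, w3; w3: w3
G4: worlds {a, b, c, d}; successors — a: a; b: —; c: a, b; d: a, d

G3

Frame correspondent (Sahlqvist): ∀x ∀y ∀z (Rxy ∧ Rxz → ∃w (Ryw ∧ Rzw)) — i.e. convergence.
G1: fails — Rsu and Rst but u and t have no common successor.
G2: fails — R10 and R12 but 0 and 2 have no common successor.
G3: ✓.
G4: fails — Rcb and Rcb but b and b have no common successor.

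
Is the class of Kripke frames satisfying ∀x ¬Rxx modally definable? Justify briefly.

No — not modally definable

Modal frame validity is preserved under surjective bounded morphisms.
The 4-cycle (worlds w0,w1,w2,w3 with w0→w1→w2→w3→w0) is irreflexive, and the map sending every world to a single reflexive point • is a surjective bounded morphism (forth: every edge maps to (•,•); back: every world has a successor). So any modal formula valid on the 4-cycle is also valid on the reflexive point, which is not irreflexive.
So no modal formula (or set of formulas) defines exactly the irreflexive frames.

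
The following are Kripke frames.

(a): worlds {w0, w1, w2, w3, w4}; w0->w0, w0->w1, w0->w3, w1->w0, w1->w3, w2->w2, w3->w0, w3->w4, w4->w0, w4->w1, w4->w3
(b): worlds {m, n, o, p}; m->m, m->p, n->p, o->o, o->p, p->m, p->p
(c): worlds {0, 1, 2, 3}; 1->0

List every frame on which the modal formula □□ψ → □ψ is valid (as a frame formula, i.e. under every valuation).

(b)

This is the axiom for density; its first-order frame correspondent is ∀x ∀y (Rxy → ∃z (Rxz ∧ Rzy)).
(a): fails — Rw3w4 but no z with Rw3z and Rzw4.
(b): condition met.
(c): fails — R10 but no z with R1z and Rz0.
Valid on: (b).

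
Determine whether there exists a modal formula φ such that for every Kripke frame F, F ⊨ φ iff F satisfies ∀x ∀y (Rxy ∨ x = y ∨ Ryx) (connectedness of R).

No

Modal frame validity is preserved under disjoint unions.
Take 3 disjoint single-world reflexive frames: each is trivially connected, but their disjoint union has 3 worlds with no edge between distinct components, so it is not connected.
So no modal formula (or set of formulas) defines exactly the connected frames.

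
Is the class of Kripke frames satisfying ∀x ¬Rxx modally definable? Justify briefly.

Not definable by any modal formula

If a class were modally definable it would be closed under surjective bounded morphisms (Goldblatt–Thomason).
The 2-cycle (worlds s,t with s→t→s) is irreflexive, and the map sending every world to a single reflexive point • is a surjective bounded morphism (forth: every edge maps to (•,•); back: every world has a successor). So any modal formula valid on the 2-cycle is also valid on the reflexive point, which is not irreflexive.
So the class is not modally definable.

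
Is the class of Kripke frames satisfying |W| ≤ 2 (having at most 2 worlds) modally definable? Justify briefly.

No

If a class were modally definable it would be closed under disjoint unions (Goldblatt–Thomason).
Any modal formula valid on each of 3 disjoint one-world frames is valid on their disjoint union (validity is preserved under disjoint unions). Each one-world frame has |W|=1≤2, but the union has |W|=3.
So no modal formula (or set of formulas) defines exactly the |W|≤2 frames.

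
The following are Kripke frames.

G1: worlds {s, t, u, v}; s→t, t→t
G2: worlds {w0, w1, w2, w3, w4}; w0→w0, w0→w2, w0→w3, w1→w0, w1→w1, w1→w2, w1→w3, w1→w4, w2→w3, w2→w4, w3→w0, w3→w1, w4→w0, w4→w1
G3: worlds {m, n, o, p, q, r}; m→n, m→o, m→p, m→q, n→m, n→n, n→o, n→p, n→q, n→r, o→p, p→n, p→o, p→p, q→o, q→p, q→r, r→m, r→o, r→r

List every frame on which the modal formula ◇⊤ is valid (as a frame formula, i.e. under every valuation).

G2, G3

The schema corresponds to seriality: ∀x ∃y Rxy.
G1: fails — world u has no successor.
G2: condition met.
G3: condition met.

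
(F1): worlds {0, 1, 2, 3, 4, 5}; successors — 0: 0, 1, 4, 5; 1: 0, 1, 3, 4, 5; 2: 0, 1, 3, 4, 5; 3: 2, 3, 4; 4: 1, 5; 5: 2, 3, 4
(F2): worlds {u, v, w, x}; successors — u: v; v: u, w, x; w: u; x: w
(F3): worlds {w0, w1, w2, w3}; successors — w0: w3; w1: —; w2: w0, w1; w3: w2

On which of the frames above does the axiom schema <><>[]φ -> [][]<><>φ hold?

(F1)

The schema corresponds to a generalized confluence (Geach) condition: forall x forall y forall z ((x R^2 y & x R^2 z) -> exists w (yRw & z R^2 w)).
(F1): holds.
(F2): fails — uR²u, uR²u but no t with uRt and uR²t.
(F3): fails — w0R²w2, w0R²w2 but no w with w2Rw and w2R²w.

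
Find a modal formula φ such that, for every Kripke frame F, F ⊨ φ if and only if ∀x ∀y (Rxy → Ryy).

□(□s → s)

This is shift-reflexivity; the standard corresponding axiom is T□: □(□s → s).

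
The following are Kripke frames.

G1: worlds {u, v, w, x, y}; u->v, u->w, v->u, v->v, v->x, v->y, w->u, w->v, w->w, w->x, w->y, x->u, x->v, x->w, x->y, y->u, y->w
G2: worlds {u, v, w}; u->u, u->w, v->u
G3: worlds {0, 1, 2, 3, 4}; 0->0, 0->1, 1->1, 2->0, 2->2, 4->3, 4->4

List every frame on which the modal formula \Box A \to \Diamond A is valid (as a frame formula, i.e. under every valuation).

G1

Frame correspondent (Sahlqvist): \forall x \exists y Rxy — i.e. seriality.
G1: condition met.
G2: fails — world w has no successor.
G3: fails — world 3 has no successor.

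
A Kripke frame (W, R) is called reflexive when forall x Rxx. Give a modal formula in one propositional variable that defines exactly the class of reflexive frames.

A defining formula is □ψ → ψ (the T axiom).
Suppose □ψ→ψ is valid. At any x set V(ψ)={w : Rxw}. Then □ψ holds at x, so ψ holds at x, i.e. Rxx.

□ψ → ψ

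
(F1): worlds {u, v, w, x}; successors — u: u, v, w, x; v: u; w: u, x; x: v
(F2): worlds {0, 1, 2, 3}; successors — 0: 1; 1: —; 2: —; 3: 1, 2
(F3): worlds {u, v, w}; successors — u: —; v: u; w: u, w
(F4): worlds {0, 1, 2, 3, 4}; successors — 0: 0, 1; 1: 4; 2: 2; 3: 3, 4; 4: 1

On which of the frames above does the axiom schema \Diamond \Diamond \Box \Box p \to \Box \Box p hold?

This is the axiom for a generalized confluence (Geach) condition; its first-order frame correspondent is \forall x \forall y \forall z ((x R^2 y \wedge x R^2 z) \to \exists w (y R^2 w \wedge z = w)).
(F1): fails — uR²x, uR²v but no t with xR²t and v=t.
(F2): condition met.
(F3): fails — wR²u, wR²u but no t with uR²t and u=t.
(F4): fails — 0R²1, 0R²0 but no w with 1R²w and 0=w.
Valid on: (F2).

(F2)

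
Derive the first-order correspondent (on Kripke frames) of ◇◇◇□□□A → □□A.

This is a Sahlqvist (Geach-type) schema ◇^3□^3A → □^2◇^0A.
Minimal-valuation argument: fix x; take any y with xR^3y and any z with xR^2z. Set V(A) to the set of worlds R-reachable from y in exactly 3 steps. Then □^3A holds at y, so the antecedent holds at x; validity forces ◇^0A at z, giving a w with zR^0w and yR^3w.
First-order correspondent: ∀x ∀y ∀z ((xR³y ∧ xR²z) → ∃w (yR³w ∧ z = w)).

∀x ∀y ∀z ((xR³y ∧ xR²z) → ∃w (yR³w ∧ z = w))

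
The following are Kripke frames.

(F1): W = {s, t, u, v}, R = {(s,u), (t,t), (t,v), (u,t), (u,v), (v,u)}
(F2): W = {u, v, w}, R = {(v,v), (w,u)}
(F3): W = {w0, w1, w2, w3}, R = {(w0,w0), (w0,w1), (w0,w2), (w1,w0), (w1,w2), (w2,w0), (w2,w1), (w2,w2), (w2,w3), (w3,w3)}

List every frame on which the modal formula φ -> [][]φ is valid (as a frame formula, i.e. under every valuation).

This is the axiom for a generalized confluence (Geach) condition; its first-order frame correspondent is forall x forall z (x R^2 z -> exists w (x = w & z = w)).
(F1): fails — sR²t but s ≠ t.
(F2): ✓.
(F3): fails — w0R²w1 but w0 ≠ w1.

(F2)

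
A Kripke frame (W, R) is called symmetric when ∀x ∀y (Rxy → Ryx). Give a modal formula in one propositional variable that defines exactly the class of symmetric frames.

A defining formula is r → □◇r (the B axiom).
Suppose r→□◇r is valid. Take Rxy and set V(r)={x}. Then r at x, so □◇r at x, so ◇r at y, so some z with Ryz has r; z=x, i.e. Ryx.

r → □◇r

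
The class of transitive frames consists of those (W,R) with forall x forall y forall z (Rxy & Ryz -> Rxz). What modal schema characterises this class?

A defining formula is □q → □□q (the 4 axiom).
Suppose □q→□□q is valid. Take Rxy, Ryz and set V(q)={w : Rxw}. Then □q at x, so □□q at x, so □q at y, so q at z, i.e. Rxz.

□q → □□q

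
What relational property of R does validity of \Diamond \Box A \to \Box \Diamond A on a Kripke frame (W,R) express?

Suppose ◇□A→□◇A is valid. Take Rxy, Rxz and set V(A)={w : Ryw}. Then □A at y so ◇□A at x, so □◇A at x, so ◇A at z, giving w with Rzw and Ryw.

convergence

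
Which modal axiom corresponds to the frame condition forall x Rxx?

The condition is reflexivity. The T schema □p → p defines it.
Suppose □p→p is valid. At any x set V(p)={w : Rxw}. Then □p holds at x, so p holds at x, i.e. Rxx.

□p → p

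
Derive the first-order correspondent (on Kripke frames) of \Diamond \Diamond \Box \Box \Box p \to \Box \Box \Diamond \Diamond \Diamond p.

\forall x \forall y \forall z ((x R^2 y \wedge x R^2 z) \to \exists w (y R^3 w \wedge z R^3 w))

This is a Sahlqvist (Geach-type) schema ◇^2□^3p → □^2◇^3p.
Minimal-valuation argument: fix x; take any y with xR^2y and any z with xR^2z. Set V(p) to the set of worlds R-reachable from y in exactly 3 steps. Then □^3p holds at y, so the antecedent holds at x; validity forces ◇^3p at z, giving a w with zR^3w and yR^3w.
First-order correspondent: \forall x \forall y \forall z ((x R^2 y \wedge x R^2 z) \to \exists w (y R^3 w \wedge z R^3 w)).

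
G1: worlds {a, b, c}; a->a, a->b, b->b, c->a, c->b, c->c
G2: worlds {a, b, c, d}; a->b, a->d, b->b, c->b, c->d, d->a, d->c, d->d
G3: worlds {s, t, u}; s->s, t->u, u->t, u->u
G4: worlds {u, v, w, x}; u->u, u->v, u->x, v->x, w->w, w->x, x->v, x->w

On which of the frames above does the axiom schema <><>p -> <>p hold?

G1

Frame correspondent (Sahlqvist): forall x forall y forall z (Rxy & Ryz -> Rxz) — i.e. transitivity.
G1: ✓.
G2: fails — Rcd and Rdc but not Rcc.
G3: fails — Rtu and Rut but not Rtt.
G4: fails — Rxw and Rwx but not Rxx.
Valid on: G1.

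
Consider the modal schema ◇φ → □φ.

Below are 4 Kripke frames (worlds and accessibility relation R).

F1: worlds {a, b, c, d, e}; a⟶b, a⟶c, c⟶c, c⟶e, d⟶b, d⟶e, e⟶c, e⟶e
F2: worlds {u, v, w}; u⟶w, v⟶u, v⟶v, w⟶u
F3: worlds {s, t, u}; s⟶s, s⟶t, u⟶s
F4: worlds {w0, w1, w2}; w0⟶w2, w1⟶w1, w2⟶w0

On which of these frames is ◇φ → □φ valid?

F4

Frame correspondent (Sahlqvist): ∀x ∀y ∀z (Rxy ∧ Rxz → y = z) — i.e. partial functionality.
F1: fails — a sees both b and c.
F2: fails — v sees both u and v.
F3: fails — s sees both s and t.
F4: condition met.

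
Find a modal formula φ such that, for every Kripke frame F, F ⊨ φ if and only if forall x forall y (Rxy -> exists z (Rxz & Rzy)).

This is density; the standard corresponding axiom is C4: □□r → □r.
Suppose □□r→□r is valid. Take Rxy and set V(r)={w : xR²w}. Then □□r at x, so □r at x, so r at y, i.e. ∃z(Rxz∧Rzy).

□□r → □r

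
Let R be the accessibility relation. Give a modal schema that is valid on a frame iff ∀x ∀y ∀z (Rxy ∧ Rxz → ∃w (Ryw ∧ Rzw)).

A defining formula is ◇□r → □◇r (the .2 axiom).
Suppose ◇□r→□◇r is valid. Take Rxy, Rxz and set V(r)={w : Ryw}. Then □r at y so ◇□r at x, so □◇r at x, so ◇r at z, giving w with Rzw and Ryw.

◇□r → □◇r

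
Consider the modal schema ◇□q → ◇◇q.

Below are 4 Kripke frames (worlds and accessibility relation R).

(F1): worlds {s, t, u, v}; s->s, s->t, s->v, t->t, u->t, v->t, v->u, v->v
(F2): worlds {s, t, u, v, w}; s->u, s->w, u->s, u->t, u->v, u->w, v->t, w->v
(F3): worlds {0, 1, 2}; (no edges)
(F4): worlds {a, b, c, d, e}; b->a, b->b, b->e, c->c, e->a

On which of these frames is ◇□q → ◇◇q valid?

This is the axiom for a generalized confluence (Geach) condition; its first-order frame correspondent is ∀x ∀y (xRy → ∃w (yRw ∧ xR²w)).
(F1): ✓.
(F2): fails — uRt but no w* with tRw* and uR²w*.
(F3): ✓.
(F4): fails — bRa but no w with aRw and bR²w.
Valid on: (F1), (F3).

(F1), (F3)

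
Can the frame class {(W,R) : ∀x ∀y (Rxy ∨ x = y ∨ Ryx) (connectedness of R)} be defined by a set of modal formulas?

Any modally definable frame class is closed under disjoint unions.
Take 2 disjoint single-world reflexive frames: each is trivially connected, but their disjoint union has 2 worlds with no edge between distinct components, so it is not connected.
Hence connectedness of R is not modally definable.

Not definable by any modal formula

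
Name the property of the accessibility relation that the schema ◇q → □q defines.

Suppose ◇q→□q is valid. Take Rxy, Rxz and set V(q)={y}. Then ◇q at x, so □q at x, so q at z, i.e. z=y.

partial functionality: ∀x ∀y ∀z (Rxy ∧ Rxz → y = z)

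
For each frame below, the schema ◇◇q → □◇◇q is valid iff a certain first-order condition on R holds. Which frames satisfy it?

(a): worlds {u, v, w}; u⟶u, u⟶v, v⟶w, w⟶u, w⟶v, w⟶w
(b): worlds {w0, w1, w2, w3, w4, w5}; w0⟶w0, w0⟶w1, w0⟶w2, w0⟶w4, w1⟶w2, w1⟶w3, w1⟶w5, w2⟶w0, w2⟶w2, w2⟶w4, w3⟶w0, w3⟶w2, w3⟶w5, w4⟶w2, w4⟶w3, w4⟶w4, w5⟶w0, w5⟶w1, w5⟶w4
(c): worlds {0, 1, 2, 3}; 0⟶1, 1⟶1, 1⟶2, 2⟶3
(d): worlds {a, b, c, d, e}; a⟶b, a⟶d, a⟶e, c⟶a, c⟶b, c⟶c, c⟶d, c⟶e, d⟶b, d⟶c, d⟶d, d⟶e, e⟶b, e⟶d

Frame correspondent (Sahlqvist): ∀x ∀y ∀z ((xR²y ∧ xRz) → ∃w (y = w ∧ zR²w)) — i.e. a generalized confluence (Geach) condition.
(a): holds.
(b): fails — w0R²w1, w0Rw4 but no w with w1=w and w4R²w.
(c): fails — 1R²1, 1R2 but no w with 1=w and 2R²w.
(d): fails — aR²b, aRb but no w with b=w and bR²w.

(a)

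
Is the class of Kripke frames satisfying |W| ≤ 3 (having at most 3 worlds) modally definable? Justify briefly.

Not definable by any modal formula

If a class were modally definable it would be closed under disjoint unions (Goldblatt–Thomason).
Any modal formula valid on each of 4 disjoint one-world frames is valid on their disjoint union (validity is preserved under disjoint unions). Each one-world frame has |W|=1≤3, but the union has |W|=4.
Hence having at most 3 worlds is not modally definable.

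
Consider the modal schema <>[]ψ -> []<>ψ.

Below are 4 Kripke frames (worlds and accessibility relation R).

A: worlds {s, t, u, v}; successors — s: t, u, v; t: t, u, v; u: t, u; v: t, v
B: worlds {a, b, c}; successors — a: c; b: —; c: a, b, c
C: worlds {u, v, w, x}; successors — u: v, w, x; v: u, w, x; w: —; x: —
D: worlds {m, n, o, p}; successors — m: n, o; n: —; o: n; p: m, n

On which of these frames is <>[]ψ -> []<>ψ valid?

Frame correspondent (Sahlqvist): forall x forall y forall z (Rxy & Rxz -> exists w (Ryw & Rzw)) — i.e. convergence.
A: satisfies the condition.
B: fails — Rca and Rcb but a and b have no common successor.
C: fails — Ruv and Ruw but v and w have no common successor.
D: fails — Rmo and Rmn but o and n have no common successor.
Valid on: A.

A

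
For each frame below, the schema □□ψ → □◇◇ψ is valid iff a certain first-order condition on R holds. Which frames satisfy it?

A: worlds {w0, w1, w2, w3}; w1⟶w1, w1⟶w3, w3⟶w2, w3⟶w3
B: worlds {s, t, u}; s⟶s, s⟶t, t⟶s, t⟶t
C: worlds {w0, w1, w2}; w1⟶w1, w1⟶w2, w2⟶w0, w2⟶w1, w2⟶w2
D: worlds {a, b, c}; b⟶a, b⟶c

This is the axiom for a generalized confluence (Geach) condition; its first-order frame correspondent is ∀x ∀z (xRz → ∃w (xR²w ∧ zR²w)).
A: fails — w3Rw2 but no w with w3R²w and w2R²w.
B: holds.
C: fails — w2Rw0 but no w with w2R²w and w0R²w.
D: fails — bRa but no w with bR²w and aR²w.
Valid on: B.

B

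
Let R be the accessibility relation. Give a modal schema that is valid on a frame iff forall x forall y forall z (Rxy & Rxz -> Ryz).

This is the Euclidean property; the standard corresponding axiom is 5: ◇s → □◇s.
Suppose ◇s→□◇s is valid. Take Rxy, Rxz and set V(s)={y}. Then ◇s at x, so □◇s at x, so ◇s at z, so some w with Rzw has s; w=y, i.e. Rzy. By symmetry of the argument, Ryz.

◇s → □◇s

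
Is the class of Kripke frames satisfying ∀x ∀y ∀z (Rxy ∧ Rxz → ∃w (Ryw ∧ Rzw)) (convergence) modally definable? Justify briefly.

The condition is convergence. A defining modal formula is ◇□r → □◇r.

Definable; ◇□r → □◇r defines it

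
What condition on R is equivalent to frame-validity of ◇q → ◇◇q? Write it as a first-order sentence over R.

This is a Sahlqvist (Geach-type) schema ◇^1□^0q → □^0◇^2q.
First-order correspondent: ∀x ∀y (xRy → ∃w (y = w ∧ xR²w)).

∀x ∀y (xRy → ∃w (y = w ∧ xR²w))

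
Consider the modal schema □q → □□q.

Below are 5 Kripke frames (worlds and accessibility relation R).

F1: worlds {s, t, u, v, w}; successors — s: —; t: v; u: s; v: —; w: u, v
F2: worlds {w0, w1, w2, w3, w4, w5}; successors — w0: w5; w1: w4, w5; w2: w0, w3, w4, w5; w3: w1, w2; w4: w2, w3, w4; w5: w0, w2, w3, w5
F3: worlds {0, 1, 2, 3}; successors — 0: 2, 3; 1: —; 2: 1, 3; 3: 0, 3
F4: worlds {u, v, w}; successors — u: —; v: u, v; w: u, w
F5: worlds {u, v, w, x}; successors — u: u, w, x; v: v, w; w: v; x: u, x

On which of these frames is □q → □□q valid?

This is the axiom for transitivity; its first-order frame correspondent is ∀x ∀y ∀z (Rxy ∧ Ryz → Rxz).
F1: fails — Rwu and Rus but not Rws.
F2: fails — Rw1w5 and Rw5w2 but not Rw1w2.
F3: fails — R02 and R21 but not R01.
F4: satisfies the condition.
F5: fails — Ruw and Rwv but not Ruv.
Valid on: F4.

F4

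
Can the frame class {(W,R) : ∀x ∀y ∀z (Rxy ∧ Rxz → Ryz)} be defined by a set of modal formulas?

This is a Sahlqvist condition; the 5 axiom ◇r → □◇r defines it.

Definable; ◇r → □◇r defines it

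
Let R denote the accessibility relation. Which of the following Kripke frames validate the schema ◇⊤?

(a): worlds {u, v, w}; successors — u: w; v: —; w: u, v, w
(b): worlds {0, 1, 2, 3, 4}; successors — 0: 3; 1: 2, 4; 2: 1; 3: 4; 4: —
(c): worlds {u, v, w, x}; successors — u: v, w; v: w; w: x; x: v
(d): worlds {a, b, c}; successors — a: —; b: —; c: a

This is the axiom for seriality; its first-order frame correspondent is ∀x ∃y Rxy.
(a): fails — world v has no successor.
(b): fails — world 4 has no successor.
(c): satisfies the condition.
(d): fails — world a has no successor.

(c)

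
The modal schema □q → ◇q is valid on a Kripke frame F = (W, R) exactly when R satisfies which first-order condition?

seriality: ∀x ∃y Rxy

Suppose □q→◇q is valid. At any x set V(q)=W. Then □q at x, so ◇q at x, so x has a successor.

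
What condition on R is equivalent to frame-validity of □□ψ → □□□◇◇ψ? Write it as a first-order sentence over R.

This is a Sahlqvist (Geach-type) schema ◇^0□^2ψ → □^3◇^2ψ.
Minimal-valuation argument: fix x; take any y with xR^0y and any z with xR^3z. Set V(ψ) to the set of worlds R-reachable from y in exactly 2 steps. Then □^2ψ holds at y, so the antecedent holds at x; validity forces ◇^2ψ at z, giving a w with zR^2w and yR^2w.
First-order correspondent: ∀x ∀z (xR³z → ∃w (xR²w ∧ zR²w)).

∀x ∀z (xR³z → ∃w (xR²w ∧ zR²w))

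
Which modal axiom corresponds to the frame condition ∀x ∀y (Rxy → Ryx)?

p → □◇p

A defining formula is p → □◇p (the B axiom).
Suppose p→□◇p is valid. Take Rxy and set V(p)={x}. Then p at x, so □◇p at x, so ◇p at y, so some z with Ryz has p; z=x, i.e. Ryx.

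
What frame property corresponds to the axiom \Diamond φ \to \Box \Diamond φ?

the Euclidean property: \forall x \forall y \forall z (Rxy \wedge Rxz \to Ryz)

This is the 5 axiom.
It corresponds to the Euclidean property: \forall x \forall y \forall z (Rxy \wedge Rxz \to Ryz).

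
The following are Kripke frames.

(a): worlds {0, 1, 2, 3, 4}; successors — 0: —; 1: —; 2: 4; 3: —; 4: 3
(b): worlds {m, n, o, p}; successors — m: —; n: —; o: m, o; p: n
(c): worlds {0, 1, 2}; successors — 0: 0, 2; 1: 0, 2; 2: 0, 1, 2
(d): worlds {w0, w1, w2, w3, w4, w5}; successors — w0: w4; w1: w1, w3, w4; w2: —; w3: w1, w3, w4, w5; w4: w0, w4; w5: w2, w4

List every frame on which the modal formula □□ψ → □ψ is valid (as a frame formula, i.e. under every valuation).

This is the axiom for density; its first-order frame correspondent is ∀x ∀y (Rxy → ∃z (Rxz ∧ Rzy)).
(a): fails — R43 but no z with R4z and Rz3.
(b): fails — Rpn but no z with Rpz and Rzn.
(c): satisfies the condition.
(d): fails — Rw5w2 but no z with Rw5z and Rzw2.

(c)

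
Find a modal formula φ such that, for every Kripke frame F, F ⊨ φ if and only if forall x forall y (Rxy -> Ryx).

q → □◇q

This is symmetry; the standard corresponding axiom is B: q → □◇q.
Suppose q→□◇q is valid. Take Rxy and set V(q)={x}. Then q at x, so □◇q at x, so ◇q at y, so some z with Ryz has q; z=x, i.e. Ryx.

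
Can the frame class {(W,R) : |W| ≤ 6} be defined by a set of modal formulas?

No

Modal frame validity is preserved under disjoint unions.
Any modal formula valid on each of 7 disjoint one-world frames is valid on their disjoint union (validity is preserved under disjoint unions). Each one-world frame has |W|=1≤6, but the union has |W|=7.
So no modal formula (or set of formulas) defines exactly the |W|≤6 frames.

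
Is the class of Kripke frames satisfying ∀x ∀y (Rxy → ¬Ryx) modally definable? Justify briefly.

Modal frame validity is preserved under surjective bounded morphisms.
The 4-cycle (worlds 0,1,2,3 with 0→1→2→3→0) is asymmetric. Mapping every world to a single reflexive point • is a surjective bounded morphism, and the reflexive point is not asymmetric (R•• but asymmetry requires ¬R••).
So no modal formula (or set of formulas) defines exactly the asymmetric frames.

No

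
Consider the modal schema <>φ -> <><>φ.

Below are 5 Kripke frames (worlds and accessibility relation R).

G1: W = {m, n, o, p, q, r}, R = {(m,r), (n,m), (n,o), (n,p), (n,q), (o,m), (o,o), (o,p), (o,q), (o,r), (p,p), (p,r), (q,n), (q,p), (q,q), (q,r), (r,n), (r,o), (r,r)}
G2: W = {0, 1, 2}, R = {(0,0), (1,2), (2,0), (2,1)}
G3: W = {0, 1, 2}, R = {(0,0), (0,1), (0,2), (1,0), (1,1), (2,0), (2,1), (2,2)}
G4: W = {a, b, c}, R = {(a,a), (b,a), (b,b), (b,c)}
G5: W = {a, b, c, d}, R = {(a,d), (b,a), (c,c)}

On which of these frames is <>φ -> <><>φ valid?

The schema corresponds to a generalized confluence (Geach) condition: forall x forall y (xRy -> exists w (y = w & x R^2 w)).
G1: holds.
G2: fails — 1R2 but no w with 2=w and 1R²w.
G3: holds.
G4: holds.
G5: fails — aRd but no w with d=w and aR²w.
Valid on: G1, G3, G4.

G1, G3, G4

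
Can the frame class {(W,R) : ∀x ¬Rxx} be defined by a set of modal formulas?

Modal frame validity is preserved under surjective bounded morphisms.
The 5-cycle (worlds 0,1,2,3,4 with 0→1→2→3→4→0) is irreflexive, and the map sending every world to a single reflexive point • is a surjective bounded morphism (forth: every edge maps to (•,•); back: every world has a successor). So any modal formula valid on the 5-cycle is also valid on the reflexive point, which is not irreflexive.
So no modal formula (or set of formulas) defines exactly the irreflexive frames.

Not modally definable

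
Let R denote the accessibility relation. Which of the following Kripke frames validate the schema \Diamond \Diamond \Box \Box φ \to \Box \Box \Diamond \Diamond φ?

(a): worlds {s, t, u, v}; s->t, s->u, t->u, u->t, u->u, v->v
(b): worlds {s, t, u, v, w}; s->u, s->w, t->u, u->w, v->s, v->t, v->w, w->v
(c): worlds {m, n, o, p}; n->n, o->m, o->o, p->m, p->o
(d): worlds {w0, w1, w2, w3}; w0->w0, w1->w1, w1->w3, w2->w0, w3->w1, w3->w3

(a), (d)

The schema corresponds to a generalized confluence (Geach) condition: \forall x \forall y \forall z ((x R^2 y \wedge x R^2 z) \to \exists w (y R^2 w \wedge z R^2 w)).
(a): condition met.
(b): fails — vR²u, vR²w but no w* with uR²w* and wR²w*.
(c): fails — oR²m, oR²m but no w with mR²w and mR²w.
(d): condition met.
Valid on: (a), (d).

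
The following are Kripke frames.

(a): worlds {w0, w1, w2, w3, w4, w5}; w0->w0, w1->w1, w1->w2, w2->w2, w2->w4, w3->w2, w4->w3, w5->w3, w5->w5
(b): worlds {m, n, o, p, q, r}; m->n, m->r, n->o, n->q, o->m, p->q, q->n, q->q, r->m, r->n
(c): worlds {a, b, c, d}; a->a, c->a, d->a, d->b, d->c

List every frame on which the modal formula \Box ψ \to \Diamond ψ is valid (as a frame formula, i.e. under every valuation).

Frame correspondent (Sahlqvist): \forall x \exists y Rxy — i.e. seriality.
(a): condition met.
(b): condition met.
(c): fails — world b has no successor.

(a), (b)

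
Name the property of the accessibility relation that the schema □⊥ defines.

□⊥ is valid iff no world has any successor (otherwise □⊥ fails at any world with one).
Conversely, any frame satisfying ∀x ∀y ¬Rxy validates the schema.
So the correspondent is emptiness of R.

emptiness of R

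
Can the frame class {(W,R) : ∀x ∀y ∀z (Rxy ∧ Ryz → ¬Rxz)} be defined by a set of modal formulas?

If a class were modally definable it would be closed under surjective bounded morphisms (Goldblatt–Thomason).
The 3-cycle (worlds 0,1,2 with 0→1→2→0) is intransitive. Mapping every world to a single reflexive point • is a surjective bounded morphism; the reflexive point is not intransitive (R••∧R•• but R••).
So no modal formula (or set of formulas) defines exactly the intransitive frames.

Not modally definable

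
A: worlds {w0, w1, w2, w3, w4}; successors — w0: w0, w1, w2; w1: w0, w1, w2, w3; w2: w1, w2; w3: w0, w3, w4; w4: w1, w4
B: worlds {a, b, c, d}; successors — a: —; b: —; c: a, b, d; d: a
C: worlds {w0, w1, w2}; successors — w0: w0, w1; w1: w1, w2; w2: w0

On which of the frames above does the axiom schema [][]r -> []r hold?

A, C

Frame correspondent (Sahlqvist): forall x forall y (Rxy -> exists z (Rxz & Rzy)) — i.e. density.
A: holds.
B: fails — Rcb but no z with Rcz and Rzb.
C: holds.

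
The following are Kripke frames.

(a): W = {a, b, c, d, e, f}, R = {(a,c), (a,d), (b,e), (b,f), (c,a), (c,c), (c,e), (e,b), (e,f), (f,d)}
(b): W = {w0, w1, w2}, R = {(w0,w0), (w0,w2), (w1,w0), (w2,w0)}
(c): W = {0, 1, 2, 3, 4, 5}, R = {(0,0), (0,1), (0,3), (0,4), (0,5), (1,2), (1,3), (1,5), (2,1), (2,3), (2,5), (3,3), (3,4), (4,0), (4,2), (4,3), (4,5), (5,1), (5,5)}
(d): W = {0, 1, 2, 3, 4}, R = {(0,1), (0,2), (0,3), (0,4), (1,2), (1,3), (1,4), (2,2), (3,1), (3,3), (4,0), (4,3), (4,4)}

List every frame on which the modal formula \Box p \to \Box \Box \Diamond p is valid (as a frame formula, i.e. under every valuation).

Frame correspondent (Sahlqvist): \forall x \forall z (x R^2 z \to \exists w (xRw \wedge zRw)) — i.e. a generalized confluence (Geach) condition.
(a): fails — aR²e but no w with aRw and eRw.
(b): satisfies the condition.
(c): fails — 3R²5 but no w with 3Rw and 5Rw.
(d): fails — 3R²2 but no w with 3Rw and 2Rw.
Valid on: (b).

(b)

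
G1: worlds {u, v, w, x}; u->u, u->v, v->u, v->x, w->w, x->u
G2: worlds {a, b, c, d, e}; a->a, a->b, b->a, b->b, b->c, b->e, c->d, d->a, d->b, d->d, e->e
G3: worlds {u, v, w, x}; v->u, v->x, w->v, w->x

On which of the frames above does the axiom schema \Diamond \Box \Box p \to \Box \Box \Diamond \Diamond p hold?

G1

The schema corresponds to a generalized confluence (Geach) condition: \forall x \forall y \forall z ((xRy \wedge x R^2 z) \to \exists w (y R^2 w \wedge z R^2 w)).
G1: satisfies the condition.
G2: fails — bRc, bR²e but no w with cR²w and eR²w.
G3: fails — wRv, wR²u but no t with vR²t and uR²t.
Valid on: G1.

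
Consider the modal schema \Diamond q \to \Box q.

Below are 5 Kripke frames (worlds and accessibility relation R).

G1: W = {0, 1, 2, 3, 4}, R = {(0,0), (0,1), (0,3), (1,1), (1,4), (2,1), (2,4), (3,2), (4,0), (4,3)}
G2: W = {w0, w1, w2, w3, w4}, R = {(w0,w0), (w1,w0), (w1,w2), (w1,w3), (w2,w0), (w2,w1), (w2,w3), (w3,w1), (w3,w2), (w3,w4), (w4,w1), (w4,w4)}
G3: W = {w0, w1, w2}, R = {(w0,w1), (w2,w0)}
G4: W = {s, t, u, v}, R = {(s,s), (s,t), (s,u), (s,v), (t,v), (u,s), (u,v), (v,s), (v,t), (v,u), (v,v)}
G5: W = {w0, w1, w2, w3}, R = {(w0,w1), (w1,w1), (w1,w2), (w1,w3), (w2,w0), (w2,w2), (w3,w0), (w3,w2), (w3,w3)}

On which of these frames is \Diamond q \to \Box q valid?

The schema corresponds to partial functionality: \forall x \forall y \forall z (Rxy \wedge Rxz \to y = z).
G1: fails — 0 sees both 0 and 1.
G2: fails — w1 sees both w0 and w2.
G3: ✓.
G4: fails — s sees both s and t.
G5: fails — w1 sees both w1 and w2.
Valid on: G3.

G3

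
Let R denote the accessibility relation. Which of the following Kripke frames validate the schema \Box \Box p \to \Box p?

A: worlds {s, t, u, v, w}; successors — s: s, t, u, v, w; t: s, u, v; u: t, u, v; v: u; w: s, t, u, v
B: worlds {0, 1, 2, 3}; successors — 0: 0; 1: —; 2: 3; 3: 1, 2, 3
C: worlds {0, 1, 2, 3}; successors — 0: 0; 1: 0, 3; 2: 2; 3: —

A, B

This is the axiom for density; its first-order frame correspondent is \forall x \forall y (Rxy \to \exists z (Rxz \wedge Rzy)).
A: satisfies the condition.
B: satisfies the condition.
C: fails — R13 but no z with R1z and Rz3.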